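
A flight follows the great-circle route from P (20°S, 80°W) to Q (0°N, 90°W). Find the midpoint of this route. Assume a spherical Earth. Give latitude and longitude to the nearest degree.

Convert each endpoint to a unit vector on the sphere (x = cos φ cos λ, y = cos φ sin λ, z = sin φ).
The central angle between the endpoints is δ = arccos(p₁·p₂) ≈ 0.389 rad (22.3°).
Interpolate at f = 1/2 with slerp weights a = sin((1−f)δ)/sin δ ≈ 0.510, b = sin(fδ)/sin δ ≈ 0.510.
p = a·p₁ + b·p₂ ≈ (0.083, -0.981, -0.174); φ = arcsin(p_z) ≈ -10.04°, λ = atan2(p_y, p_x) ≈ -85.16°.

≈ (10°S, 85°W)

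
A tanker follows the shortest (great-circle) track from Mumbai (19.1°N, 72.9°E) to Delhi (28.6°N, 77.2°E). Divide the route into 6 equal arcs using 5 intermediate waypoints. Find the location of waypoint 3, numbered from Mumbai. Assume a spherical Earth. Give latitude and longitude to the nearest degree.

≈ 24°N, 75°E

Write both endpoints as unit vectors p₁, p₂ with components (cos φ cos λ, cos φ sin λ, sin φ).
The central angle between the endpoints is δ = arccos(p₁·p₂) ≈ 0.179 rad (10.3°).
Interpolate at f = 3/6 with slerp weights a = sin((1−f)δ)/sin δ ≈ 0.502, b = sin(fδ)/sin δ ≈ 0.502.
p = a·p₁ + b·p₂ ≈ (0.237, 0.883, 0.405); φ = arcsin(p_z) ≈ 23.86°, λ = atan2(p_y, p_x) ≈ 74.97°.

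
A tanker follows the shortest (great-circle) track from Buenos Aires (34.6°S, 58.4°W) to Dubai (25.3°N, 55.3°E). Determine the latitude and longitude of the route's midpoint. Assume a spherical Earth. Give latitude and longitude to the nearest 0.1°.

≈ (8.4°S, 2.6°E)

The haversine formula gives a central angle δ ≈ 2.143 rad (122.8°) between the endpoints.
Interpolate at f = 1/2 with slerp weights a = sin((1−f)δ)/sin δ ≈ 1.045, b = sin(fδ)/sin δ ≈ 1.045.
p = a·p₁ + b·p₂ ≈ (0.988, 0.044, -0.147); φ = arcsin(p_z) ≈ -8.44°, λ = atan2(p_y, p_x) ≈ 2.55°.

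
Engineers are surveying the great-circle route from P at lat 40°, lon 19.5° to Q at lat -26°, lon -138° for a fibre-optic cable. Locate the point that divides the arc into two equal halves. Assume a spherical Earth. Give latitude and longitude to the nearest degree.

≈ lat 30°, lon -81°

Write both endpoints as unit vectors p₁, p₂ with components (cos φ cos λ, cos φ sin λ, sin φ).
The central angle between the endpoints is δ = arccos(p₁·p₂) ≈ 2.734 rad (156.6°).
Interpolate at f = 1/2 with slerp weights a = sin((1−f)δ)/sin δ ≈ 2.468, b = sin(fδ)/sin δ ≈ 2.468.
p = a·p₁ + b·p₂ ≈ (0.134, -0.853, 0.504); φ = arcsin(p_z) ≈ 30.29°, λ = atan2(p_y, p_x) ≈ -81.09°.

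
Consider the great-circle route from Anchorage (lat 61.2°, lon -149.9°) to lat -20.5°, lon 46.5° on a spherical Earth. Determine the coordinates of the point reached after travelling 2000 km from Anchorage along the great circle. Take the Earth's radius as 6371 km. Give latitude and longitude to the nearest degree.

Write both endpoints as unit vectors p₁, p₂ with components (cos φ cos λ, cos φ sin λ, sin φ).
The central angle between the endpoints is δ = arccos(p₁·p₂) ≈ 2.404 rad (137.7°). The total great-circle distance is δ·R ≈ 2.404 × 6371 ≈ 15313 km, so the target fraction is f = 2000/15313 ≈ 0.131.
Interpolate at f ≈ 0.131 with slerp weights a = sin((1−f)δ)/sin δ ≈ 1.291, b = sin(fδ)/sin δ ≈ 0.459.
p = a·p₁ + b·p₂ ≈ (-0.242, -0.000, 0.970); φ = arcsin(p_z) ≈ 75.99°, λ = atan2(p_y, p_x) ≈ -180.00°.

≈ lat 76°, lon 180°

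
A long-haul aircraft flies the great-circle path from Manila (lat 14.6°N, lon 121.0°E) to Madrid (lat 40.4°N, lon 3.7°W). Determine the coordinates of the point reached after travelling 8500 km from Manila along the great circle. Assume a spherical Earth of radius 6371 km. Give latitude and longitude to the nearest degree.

Write both endpoints as unit vectors p₁, p₂ with components (cos φ cos λ, cos φ sin λ, sin φ).
The central angle between the endpoints is δ = arccos(p₁·p₂) ≈ 1.830 rad (104.8°). The total great-circle distance is δ·R ≈ 1.830 × 6371 ≈ 11658 km, so the target fraction is f = 8500/11658 ≈ 0.729.
Interpolate at f ≈ 0.729 with slerp weights a = sin((1−f)δ)/sin δ ≈ 0.492, b = sin(fδ)/sin δ ≈ 1.006.
p = a·p₁ + b·p₂ ≈ (0.519, 0.359, 0.776); φ = arcsin(p_z) ≈ 50.88°, λ = atan2(p_y, p_x) ≈ 34.65°.

≈ lat 51°N, lon 35°E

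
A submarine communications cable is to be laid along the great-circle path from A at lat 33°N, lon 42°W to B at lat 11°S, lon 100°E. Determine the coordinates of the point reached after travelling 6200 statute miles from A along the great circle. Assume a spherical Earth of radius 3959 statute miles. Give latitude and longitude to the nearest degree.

The haversine formula gives a central angle δ ≈ 2.423 rad (138.8°) between the endpoints. The total great-circle distance is δ·R ≈ 2.423 × 3959 ≈ 9592 mi, so the target fraction is f = 6200/9592 ≈ 0.646.
Interpolate at f ≈ 0.646 with slerp weights a = sin((1−f)δ)/sin δ ≈ 1.148, b = sin(fδ)/sin δ ≈ 1.519.
p = a·p₁ + b·p₂ ≈ (0.457, 0.824, 0.335); φ = arcsin(p_z) ≈ 19.60°, λ = atan2(p_y, p_x) ≈ 61.01°.

≈ lat 20°N, lon 61°E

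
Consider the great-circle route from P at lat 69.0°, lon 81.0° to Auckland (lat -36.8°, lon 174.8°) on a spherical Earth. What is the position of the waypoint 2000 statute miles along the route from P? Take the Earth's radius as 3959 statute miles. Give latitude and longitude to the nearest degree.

Write both endpoints as unit vectors p₁, p₂ with components (cos φ cos λ, cos φ sin λ, sin φ).
The central angle between the endpoints is δ = arccos(p₁·p₂) ≈ 2.187 rad (125.3°). The total great-circle distance is δ·R ≈ 2.187 × 3959 ≈ 8660 mi, so the target fraction is f = 2000/8660 ≈ 0.231.
Interpolate at f ≈ 0.231 with slerp weights a = sin((1−f)δ)/sin δ ≈ 1.218, b = sin(fδ)/sin δ ≈ 0.593.
p = a·p₁ + b·p₂ ≈ (-0.405, 0.474, 0.782); φ = arcsin(p_z) ≈ 51.43°, λ = atan2(p_y, p_x) ≈ 130.48°.

≈ lat 51°, lon 130°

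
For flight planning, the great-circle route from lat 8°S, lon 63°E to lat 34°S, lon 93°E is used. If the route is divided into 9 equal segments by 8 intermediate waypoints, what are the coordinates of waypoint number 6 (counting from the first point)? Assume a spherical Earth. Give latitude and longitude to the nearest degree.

≈ lat 26°S, lon 82°E

From cos δ = sin φ₁ sin φ₂ + cos φ₁ cos φ₂ cos Δλ, the central angle is δ ≈ 0.662 rad (37.9°).
Interpolate at f = 6/9 with slerp weights a = sin((1−f)δ)/sin δ ≈ 0.356, b = sin(fδ)/sin δ ≈ 0.695.
p = a·p₁ + b·p₂ ≈ (0.130, 0.889, -0.438); φ = arcsin(p_z) ≈ -25.98°, λ = atan2(p_y, p_x) ≈ 81.69°.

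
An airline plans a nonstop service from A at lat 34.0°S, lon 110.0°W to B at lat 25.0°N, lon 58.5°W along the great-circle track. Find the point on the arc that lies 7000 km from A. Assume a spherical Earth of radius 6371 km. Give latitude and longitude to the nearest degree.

≈ lat 15°N, lon 68°W

The haversine formula gives a central angle δ ≈ 1.337 rad (76.6°) between the endpoints. The total great-circle distance is δ·R ≈ 1.337 × 6371 ≈ 8520 km, so the target fraction is f = 7000/8520 ≈ 0.822.
Interpolate at f ≈ 0.822 with slerp weights a = sin((1−f)δ)/sin δ ≈ 0.243, b = sin(fδ)/sin δ ≈ 0.915.
p = a·p₁ + b·p₂ ≈ (0.365, -0.897, 0.251); φ = arcsin(p_z) ≈ 14.54°, λ = atan2(p_y, p_x) ≈ -67.87°.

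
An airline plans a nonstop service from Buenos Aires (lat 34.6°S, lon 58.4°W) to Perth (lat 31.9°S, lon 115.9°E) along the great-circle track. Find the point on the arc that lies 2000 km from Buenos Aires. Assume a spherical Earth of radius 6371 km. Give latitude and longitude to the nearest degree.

From cos δ = sin φ₁ sin φ₂ + cos φ₁ cos φ₂ cos Δλ, the central angle is δ ≈ 1.977 rad (113.3°). The total great-circle distance is δ·R ≈ 1.977 × 6371 ≈ 12597 km, so the target fraction is f = 2000/12597 ≈ 0.159.
Interpolate at f ≈ 0.159 with slerp weights a = sin((1−f)δ)/sin δ ≈ 1.084, b = sin(fδ)/sin δ ≈ 0.336.
p = a·p₁ + b·p₂ ≈ (0.343, -0.503, -0.793); φ = arcsin(p_z) ≈ -52.49°, λ = atan2(p_y, p_x) ≈ -55.73°.

≈ lat 52°S, lon 56°W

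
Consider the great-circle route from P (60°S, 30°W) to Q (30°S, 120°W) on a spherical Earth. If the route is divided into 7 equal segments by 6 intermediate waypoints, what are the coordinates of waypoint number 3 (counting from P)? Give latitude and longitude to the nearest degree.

Write both endpoints as unit vectors p₁, p₂ with components (cos φ cos λ, cos φ sin λ, sin φ).
The central angle between the endpoints is δ = arccos(p₁·p₂) ≈ 1.123 rad (64.3°).
Interpolate at f = 3/7 with slerp weights a = sin((1−f)δ)/sin δ ≈ 0.664, b = sin(fδ)/sin δ ≈ 0.514.
p = a·p₁ + b·p₂ ≈ (0.065, -0.551, -0.832); φ = arcsin(p_z) ≈ -56.29°, λ = atan2(p_y, p_x) ≈ -83.26°.

≈ (56°S, 83°W)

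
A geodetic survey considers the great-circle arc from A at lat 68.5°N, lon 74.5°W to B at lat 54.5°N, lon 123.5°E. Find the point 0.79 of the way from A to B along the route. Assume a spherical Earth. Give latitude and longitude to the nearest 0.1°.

≈ lat 66.2°N, lon 127.5°E

The haversine formula gives a central angle δ ≈ 0.982 rad (56.3°) between the endpoints.
Interpolate at f = 0.79 with slerp weights a = sin((1−f)δ)/sin δ ≈ 0.246, b = sin(fδ)/sin δ ≈ 0.842.
p = a·p₁ + b·p₂ ≈ (-0.246, 0.321, 0.915); φ = arcsin(p_z) ≈ 66.16°, λ = atan2(p_y, p_x) ≈ 127.46°.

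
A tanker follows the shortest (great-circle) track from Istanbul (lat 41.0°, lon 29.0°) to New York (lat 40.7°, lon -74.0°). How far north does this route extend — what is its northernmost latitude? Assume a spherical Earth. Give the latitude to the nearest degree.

≈ 54°

The great circle lies in the plane with unit normal n̂ = (p₁ × p₂)/|p₁ × p₂|.
Here n̂_z ≈ -0.584; the vertex latitude is φ_max = arccos|n̂_z| ≈ 54.2°.
Check via Clairaut: cos φ_max = |cos φ₁| · sin C = cos(41.0°)·sin(50.7°) ≈ 0.584, again giving ≈ 54.2°.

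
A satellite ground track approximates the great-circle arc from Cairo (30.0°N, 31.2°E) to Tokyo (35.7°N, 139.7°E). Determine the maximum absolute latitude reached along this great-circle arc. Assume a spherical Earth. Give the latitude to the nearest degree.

≈ 48°N

The great circle lies in the plane with unit normal n̂ = (p₁ × p₂)/|p₁ × p₂|.
Here n̂_z ≈ +0.669; the vertex latitude is φ_max = arccos|n̂_z| ≈ 48.0°.
Check via Clairaut: cos φ_max = |cos φ₁| · sin C = cos(30.0°)·sin(50.5°) ≈ 0.669, again giving ≈ 48.0°.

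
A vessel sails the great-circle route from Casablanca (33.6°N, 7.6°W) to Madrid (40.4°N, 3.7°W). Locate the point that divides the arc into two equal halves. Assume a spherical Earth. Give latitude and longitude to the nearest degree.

Convert each endpoint to a unit vector on the sphere (x = cos φ cos λ, y = cos φ sin λ, z = sin φ).
The central angle between the endpoints is δ = arccos(p₁·p₂) ≈ 0.131 rad (7.5°).
Interpolate at f = 1/2 with slerp weights a = sin((1−f)δ)/sin δ ≈ 0.501, b = sin(fδ)/sin δ ≈ 0.501.
p = a·p₁ + b·p₂ ≈ (0.794, -0.080, 0.602); φ = arcsin(p_z) ≈ 37.02°, λ = atan2(p_y, p_x) ≈ -5.74°.

≈ 37°N, 6°W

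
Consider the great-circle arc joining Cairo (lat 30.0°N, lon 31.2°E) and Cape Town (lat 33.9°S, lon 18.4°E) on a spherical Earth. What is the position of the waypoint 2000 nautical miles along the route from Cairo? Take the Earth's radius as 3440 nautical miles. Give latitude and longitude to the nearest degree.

≈ lat 3°S, lon 25°E

The haversine formula gives a central angle δ ≈ 1.135 rad (65.0°) between the endpoints. The total great-circle distance is δ·R ≈ 1.135 × 3440 ≈ 3905 nmi, so the target fraction is f = 2000/3905 ≈ 0.512.
Interpolate at f ≈ 0.512 with slerp weights a = sin((1−f)δ)/sin δ ≈ 0.580, b = sin(fδ)/sin δ ≈ 0.606.
p = a·p₁ + b·p₂ ≈ (0.907, 0.419, -0.048); φ = arcsin(p_z) ≈ -2.74°, λ = atan2(p_y, p_x) ≈ 24.80°.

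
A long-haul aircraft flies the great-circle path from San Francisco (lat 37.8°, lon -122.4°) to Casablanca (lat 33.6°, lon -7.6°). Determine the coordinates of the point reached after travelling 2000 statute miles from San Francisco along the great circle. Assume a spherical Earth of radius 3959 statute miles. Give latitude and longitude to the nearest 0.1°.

From cos δ = sin φ₁ sin φ₂ + cos φ₁ cos φ₂ cos Δλ, the central angle is δ ≈ 1.508 rad (86.4°). The total great-circle distance is δ·R ≈ 1.508 × 3959 ≈ 5969 mi, so the target fraction is f = 2000/5969 ≈ 0.335.
Interpolate at f ≈ 0.335 with slerp weights a = sin((1−f)δ)/sin δ ≈ 0.844, b = sin(fδ)/sin δ ≈ 0.485.
p = a·p₁ + b·p₂ ≈ (0.043, -0.617, 0.786); φ = arcsin(p_z) ≈ 51.81°, λ = atan2(p_y, p_x) ≈ -86.03°.

≈ lat 51.8°, lon -86.0°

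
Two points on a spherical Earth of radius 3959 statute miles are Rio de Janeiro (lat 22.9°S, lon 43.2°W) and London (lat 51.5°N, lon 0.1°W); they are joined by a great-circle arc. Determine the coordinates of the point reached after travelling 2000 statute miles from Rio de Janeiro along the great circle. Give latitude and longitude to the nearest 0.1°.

The haversine formula gives a central angle δ ≈ 1.456 rad (83.4°) between the endpoints. The total great-circle distance is δ·R ≈ 1.456 × 3959 ≈ 5766 mi, so the target fraction is f = 2000/5766 ≈ 0.347.
Interpolate at f ≈ 0.347 with slerp weights a = sin((1−f)δ)/sin δ ≈ 0.819, b = sin(fδ)/sin δ ≈ 0.487.
p = a·p₁ + b·p₂ ≈ (0.854, -0.517, 0.062); φ = arcsin(p_z) ≈ 3.58°, λ = atan2(p_y, p_x) ≈ -31.22°.

≈ lat 3.6°N, lon 31.2°W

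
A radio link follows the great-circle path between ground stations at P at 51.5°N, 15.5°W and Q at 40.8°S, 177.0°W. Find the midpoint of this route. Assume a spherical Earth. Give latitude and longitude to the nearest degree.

The haversine formula gives a central angle δ ≈ 2.852 rad (163.4°) between the endpoints.
Interpolate at f = 1/2 with slerp weights a = sin((1−f)δ)/sin δ ≈ 3.461, b = sin(fδ)/sin δ ≈ 3.461.
p = a·p₁ + b·p₂ ≈ (-0.540, -0.713, 0.447); φ = arcsin(p_z) ≈ 26.56°, λ = atan2(p_y, p_x) ≈ -127.15°.

≈ 27°N, 127°W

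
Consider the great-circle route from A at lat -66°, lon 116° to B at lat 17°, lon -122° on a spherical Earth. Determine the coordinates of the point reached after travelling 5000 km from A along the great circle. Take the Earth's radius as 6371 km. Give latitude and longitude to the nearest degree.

≈ lat -49°, lon -157°

Convert each endpoint to a unit vector on the sphere (x = cos φ cos λ, y = cos φ sin λ, z = sin φ).
The central angle between the endpoints is δ = arccos(p₁·p₂) ≈ 2.064 rad (118.2°). The total great-circle distance is δ·R ≈ 2.064 × 6371 ≈ 13148 km, so the target fraction is f = 5000/13148 ≈ 0.380.
Interpolate at f ≈ 0.380 with slerp weights a = sin((1−f)δ)/sin δ ≈ 1.087, b = sin(fδ)/sin δ ≈ 0.802.
p = a·p₁ + b·p₂ ≈ (-0.600, -0.253, -0.759); φ = arcsin(p_z) ≈ -49.34°, λ = atan2(p_y, p_x) ≈ -157.14°.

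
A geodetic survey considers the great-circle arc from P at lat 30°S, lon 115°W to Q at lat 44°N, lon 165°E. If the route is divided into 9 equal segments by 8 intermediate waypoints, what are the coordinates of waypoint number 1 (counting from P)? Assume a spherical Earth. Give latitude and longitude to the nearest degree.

The haversine formula gives a central angle δ ≈ 1.812 rad (103.8°) between the endpoints.
Interpolate at f = 1/9 with slerp weights a = sin((1−f)δ)/sin δ ≈ 1.029, b = sin(fδ)/sin δ ≈ 0.206.
p = a·p₁ + b·p₂ ≈ (-0.520, -0.769, -0.371); φ = arcsin(p_z) ≈ -21.80°, λ = atan2(p_y, p_x) ≈ -124.04°.

≈ lat 22°S, lon 124°W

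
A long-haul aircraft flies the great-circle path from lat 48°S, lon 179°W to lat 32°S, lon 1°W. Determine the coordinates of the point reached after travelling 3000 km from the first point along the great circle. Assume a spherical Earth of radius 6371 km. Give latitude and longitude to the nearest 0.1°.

Convert each endpoint to a unit vector on the sphere (x = cos φ cos λ, y = cos φ sin λ, z = sin φ).
The central angle between the endpoints is δ = arccos(p₁·p₂) ≈ 1.745 rad (100.0°). The total great-circle distance is δ·R ≈ 1.745 × 6371 ≈ 11117 km, so the target fraction is f = 3000/11117 ≈ 0.270.
Interpolate at f ≈ 0.270 with slerp weights a = sin((1−f)δ)/sin δ ≈ 0.971, b = sin(fδ)/sin δ ≈ 0.461.
p = a·p₁ + b·p₂ ≈ (-0.259, -0.018, -0.966); φ = arcsin(p_z) ≈ -74.95°, λ = atan2(p_y, p_x) ≈ -175.99°.

≈ lat 74.9°S, lon 176.0°W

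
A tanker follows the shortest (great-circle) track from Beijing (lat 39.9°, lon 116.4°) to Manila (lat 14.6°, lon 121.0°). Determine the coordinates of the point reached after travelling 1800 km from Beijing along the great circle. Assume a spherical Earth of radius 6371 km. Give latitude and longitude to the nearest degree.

The haversine formula gives a central angle δ ≈ 0.447 rad (25.6°) between the endpoints. The total great-circle distance is δ·R ≈ 0.447 × 6371 ≈ 2849 km, so the target fraction is f = 1800/2849 ≈ 0.632.
Interpolate at f ≈ 0.632 with slerp weights a = sin((1−f)δ)/sin δ ≈ 0.379, b = sin(fδ)/sin δ ≈ 0.645.
p = a·p₁ + b·p₂ ≈ (-0.451, 0.795, 0.406); φ = arcsin(p_z) ≈ 23.93°, λ = atan2(p_y, p_x) ≈ 119.54°.

≈ lat 24°, lon 120°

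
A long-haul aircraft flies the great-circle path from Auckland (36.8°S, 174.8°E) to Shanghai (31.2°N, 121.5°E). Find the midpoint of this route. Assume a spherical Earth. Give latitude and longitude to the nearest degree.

Convert each endpoint to a unit vector on the sphere (x = cos φ cos λ, y = cos φ sin λ, z = sin φ).
The central angle between the endpoints is δ = arccos(p₁·p₂) ≈ 1.472 rad (84.3°).
Interpolate at f = 1/2 with slerp weights a = sin((1−f)δ)/sin δ ≈ 0.675, b = sin(fδ)/sin δ ≈ 0.675.
p = a·p₁ + b·p₂ ≈ (-0.839, 0.541, -0.055); φ = arcsin(p_z) ≈ -3.13°, λ = atan2(p_y, p_x) ≈ 147.20°.

≈ 3°S, 147°E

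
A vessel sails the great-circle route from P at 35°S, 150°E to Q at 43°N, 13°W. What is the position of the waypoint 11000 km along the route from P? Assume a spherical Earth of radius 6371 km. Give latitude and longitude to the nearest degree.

≈ 35°N, 75°E

Convert each endpoint to a unit vector on the sphere (x = cos φ cos λ, y = cos φ sin λ, z = sin φ).
The central angle between the endpoints is δ = arccos(p₁·p₂) ≈ 2.873 rad (164.6°). The total great-circle distance is δ·R ≈ 2.873 × 6371 ≈ 18303 km, so the target fraction is f = 11000/18303 ≈ 0.601.
Interpolate at f ≈ 0.601 with slerp weights a = sin((1−f)δ)/sin δ ≈ 3.431, b = sin(fδ)/sin δ ≈ 3.720.
p = a·p₁ + b·p₂ ≈ (0.217, 0.793, 0.569); φ = arcsin(p_z) ≈ 34.67°, λ = atan2(p_y, p_x) ≈ 74.72°.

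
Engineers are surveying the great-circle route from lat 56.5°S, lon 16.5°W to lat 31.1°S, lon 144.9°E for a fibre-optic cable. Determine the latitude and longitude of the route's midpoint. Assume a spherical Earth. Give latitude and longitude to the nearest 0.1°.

≈ lat 74.4°S, lon 117.0°E

The haversine formula gives a central angle δ ≈ 1.588 rad (91.0°) between the endpoints.
Interpolate at f = 1/2 with slerp weights a = sin((1−f)δ)/sin δ ≈ 0.713, b = sin(fδ)/sin δ ≈ 0.713.
p = a·p₁ + b·p₂ ≈ (-0.122, 0.239, -0.963); φ = arcsin(p_z) ≈ -74.41°, λ = atan2(p_y, p_x) ≈ 117.05°.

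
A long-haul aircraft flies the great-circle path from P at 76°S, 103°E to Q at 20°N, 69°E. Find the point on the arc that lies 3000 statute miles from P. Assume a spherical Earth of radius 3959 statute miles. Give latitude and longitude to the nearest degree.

Write both endpoints as unit vectors p₁, p₂ with components (cos φ cos λ, cos φ sin λ, sin φ).
The central angle between the endpoints is δ = arccos(p₁·p₂) ≈ 1.715 rad (98.2°). The total great-circle distance is δ·R ≈ 1.715 × 3959 ≈ 6788 mi, so the target fraction is f = 3000/6788 ≈ 0.442.
Interpolate at f ≈ 0.442 with slerp weights a = sin((1−f)δ)/sin δ ≈ 0.826, b = sin(fδ)/sin δ ≈ 0.694.
p = a·p₁ + b·p₂ ≈ (0.189, 0.804, -0.564); φ = arcsin(p_z) ≈ -34.33°, λ = atan2(p_y, p_x) ≈ 76.78°.

≈ 34°S, 77°E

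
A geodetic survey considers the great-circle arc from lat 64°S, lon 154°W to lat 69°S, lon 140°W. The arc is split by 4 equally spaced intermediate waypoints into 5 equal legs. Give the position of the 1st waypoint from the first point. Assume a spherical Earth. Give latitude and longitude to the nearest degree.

The haversine formula gives a central angle δ ≈ 0.130 rad (7.5°) between the endpoints.
Interpolate at f = 1/5 with slerp weights a = sin((1−f)δ)/sin δ ≈ 0.801, b = sin(fδ)/sin δ ≈ 0.201.
p = a·p₁ + b·p₂ ≈ (-0.371, -0.200, -0.907); φ = arcsin(p_z) ≈ -65.09°, λ = atan2(p_y, p_x) ≈ -151.63°.

≈ lat 65°S, lon 152°W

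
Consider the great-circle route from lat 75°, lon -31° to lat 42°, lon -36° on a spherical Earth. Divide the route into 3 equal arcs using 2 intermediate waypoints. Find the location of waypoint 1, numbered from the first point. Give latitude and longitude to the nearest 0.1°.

The haversine formula gives a central angle δ ≈ 0.577 rad (33.1°) between the endpoints.
Interpolate at f = 1/3 with slerp weights a = sin((1−f)δ)/sin δ ≈ 0.688, b = sin(fδ)/sin δ ≈ 0.350.
p = a·p₁ + b·p₂ ≈ (0.363, -0.245, 0.899); φ = arcsin(p_z) ≈ 64.02°, λ = atan2(p_y, p_x) ≈ -33.97°.

≈ lat 64.0°, lon -34.0°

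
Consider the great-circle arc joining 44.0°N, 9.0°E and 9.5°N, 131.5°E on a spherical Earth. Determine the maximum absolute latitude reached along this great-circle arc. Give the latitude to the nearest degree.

≈ 52°N

The great circle lies in the plane with unit normal n̂ = (p₁ × p₂)/|p₁ × p₂|.
Here n̂_z ≈ +0.621; the vertex latitude is φ_max = arccos|n̂_z| ≈ 51.6°.
Check via Clairaut: cos φ_max = |cos φ₁| · sin C = cos(44.0°)·sin(59.7°) ≈ 0.621, again giving ≈ 51.6°.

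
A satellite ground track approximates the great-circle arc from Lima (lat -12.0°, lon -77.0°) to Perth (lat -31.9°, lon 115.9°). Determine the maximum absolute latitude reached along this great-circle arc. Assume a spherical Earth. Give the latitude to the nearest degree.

≈ -75°

The great circle lies in the plane with unit normal n̂ = (p₁ × p₂)/|p₁ × p₂|.
Here n̂_z ≈ -0.259; the vertex latitude is φ_max = arccos|n̂_z| ≈ 75.0°.
Check via Clairaut: cos φ_max = |cos φ₁| · sin C = cos(12.0°)·sin(164.6°) ≈ 0.259, again giving ≈ 75.0°.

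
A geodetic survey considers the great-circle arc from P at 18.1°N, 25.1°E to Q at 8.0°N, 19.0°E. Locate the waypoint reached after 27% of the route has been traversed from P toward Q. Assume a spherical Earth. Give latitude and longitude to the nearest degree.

Convert each endpoint to a unit vector on the sphere (x = cos φ cos λ, y = cos φ sin λ, z = sin φ).
The central angle between the endpoints is δ = arccos(p₁·p₂) ≈ 0.204 rad (11.7°).
Interpolate at f = 0.27 with slerp weights a = sin((1−f)δ)/sin δ ≈ 0.732, b = sin(fδ)/sin δ ≈ 0.272.
p = a·p₁ + b·p₂ ≈ (0.885, 0.383, 0.265); φ = arcsin(p_z) ≈ 15.39°, λ = atan2(p_y, p_x) ≈ 23.40°.

≈ 15°N, 23°E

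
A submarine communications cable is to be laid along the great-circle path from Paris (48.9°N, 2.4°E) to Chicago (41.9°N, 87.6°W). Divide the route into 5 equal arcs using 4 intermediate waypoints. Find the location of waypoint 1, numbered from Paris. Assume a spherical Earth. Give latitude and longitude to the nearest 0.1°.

≈ 53.7°N, 15.2°W

Write both endpoints as unit vectors p₁, p₂ with components (cos φ cos λ, cos φ sin λ, sin φ).
The central angle between the endpoints is δ = arccos(p₁·p₂) ≈ 1.043 rad (59.8°).
Interpolate at f = 1/5 with slerp weights a = sin((1−f)δ)/sin δ ≈ 0.858, b = sin(fδ)/sin δ ≈ 0.240.
p = a·p₁ + b·p₂ ≈ (0.571, -0.155, 0.806); φ = arcsin(p_z) ≈ 53.75°, λ = atan2(p_y, p_x) ≈ -15.16°.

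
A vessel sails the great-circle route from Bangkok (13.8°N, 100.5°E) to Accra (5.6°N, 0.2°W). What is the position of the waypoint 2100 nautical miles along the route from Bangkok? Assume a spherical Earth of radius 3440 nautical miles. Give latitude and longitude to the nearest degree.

≈ (16°N, 64°E)

Write both endpoints as unit vectors p₁, p₂ with components (cos φ cos λ, cos φ sin λ, sin φ).
The central angle between the endpoints is δ = arccos(p₁·p₂) ≈ 1.728 rad (99.0°). The total great-circle distance is δ·R ≈ 1.728 × 3440 ≈ 5943 nmi, so the target fraction is f = 2100/5943 ≈ 0.353.
Interpolate at f ≈ 0.353 with slerp weights a = sin((1−f)δ)/sin δ ≈ 0.910, b = sin(fδ)/sin δ ≈ 0.580.
p = a·p₁ + b·p₂ ≈ (0.417, 0.867, 0.274); φ = arcsin(p_z) ≈ 15.88°, λ = atan2(p_y, p_x) ≈ 64.34°.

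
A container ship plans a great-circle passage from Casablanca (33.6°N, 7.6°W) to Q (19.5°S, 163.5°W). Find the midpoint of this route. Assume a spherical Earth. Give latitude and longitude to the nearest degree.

From cos δ = sin φ₁ sin φ₂ + cos φ₁ cos φ₂ cos Δλ, the central angle is δ ≈ 2.694 rad (154.3°).
Interpolate at f = 1/2 with slerp weights a = sin((1−f)δ)/sin δ ≈ 2.252, b = sin(fδ)/sin δ ≈ 2.252.
p = a·p₁ + b·p₂ ≈ (-0.176, -0.851, 0.495); φ = arcsin(p_z) ≈ 29.64°, λ = atan2(p_y, p_x) ≈ -101.69°.

≈ (30°N, 102°W)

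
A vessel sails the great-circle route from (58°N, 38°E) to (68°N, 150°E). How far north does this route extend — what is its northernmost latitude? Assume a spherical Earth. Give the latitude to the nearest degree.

The great circle lies in the plane with unit normal n̂ = (p₁ × p₂)/|p₁ × p₂|.
Here n̂_z ≈ +0.262; the vertex latitude is φ_max = arccos|n̂_z| ≈ 74.8°.

≈ 75°N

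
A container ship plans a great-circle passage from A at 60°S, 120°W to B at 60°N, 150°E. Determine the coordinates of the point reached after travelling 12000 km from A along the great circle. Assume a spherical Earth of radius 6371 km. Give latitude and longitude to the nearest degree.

≈ 35°N, 178°E

Write both endpoints as unit vectors p₁, p₂ with components (cos φ cos λ, cos φ sin λ, sin φ).
The central angle between the endpoints is δ = arccos(p₁·p₂) ≈ 2.419 rad (138.6°). The total great-circle distance is δ·R ≈ 2.419 × 6371 ≈ 15411 km, so the target fraction is f = 12000/15411 ≈ 0.779.
Interpolate at f ≈ 0.779 with slerp weights a = sin((1−f)δ)/sin δ ≈ 0.771, b = sin(fδ)/sin δ ≈ 1.439.
p = a·p₁ + b·p₂ ≈ (-0.816, 0.026, 0.578); φ = arcsin(p_z) ≈ 35.30°, λ = atan2(p_y, p_x) ≈ 178.20°.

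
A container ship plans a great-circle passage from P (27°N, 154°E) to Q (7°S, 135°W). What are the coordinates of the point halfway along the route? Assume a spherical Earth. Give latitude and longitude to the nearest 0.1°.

The haversine formula gives a central angle δ ≈ 1.336 rad (76.6°) between the endpoints.
Interpolate at f = 1/2 with slerp weights a = sin((1−f)δ)/sin δ ≈ 0.637, b = sin(fδ)/sin δ ≈ 0.637.
p = a·p₁ + b·p₂ ≈ (-0.957, -0.198, 0.212); φ = arcsin(p_z) ≈ 12.21°, λ = atan2(p_y, p_x) ≈ -168.30°.

≈ (12.2°N, 168.3°W)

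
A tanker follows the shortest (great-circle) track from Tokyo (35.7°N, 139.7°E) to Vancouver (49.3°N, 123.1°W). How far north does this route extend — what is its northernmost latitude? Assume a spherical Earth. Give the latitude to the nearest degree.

≈ 55°N

The great circle lies in the plane with unit normal n̂ = (p₁ × p₂)/|p₁ × p₂|.
Here n̂_z ≈ +0.567; the vertex latitude is φ_max = arccos|n̂_z| ≈ 55.5°.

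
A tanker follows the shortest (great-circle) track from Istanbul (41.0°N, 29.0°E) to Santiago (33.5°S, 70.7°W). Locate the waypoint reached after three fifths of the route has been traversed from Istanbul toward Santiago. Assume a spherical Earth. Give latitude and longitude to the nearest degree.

The haversine formula gives a central angle δ ≈ 2.058 rad (117.9°) between the endpoints.
Interpolate at f = 3/5 with slerp weights a = sin((1−f)δ)/sin δ ≈ 0.830, b = sin(fδ)/sin δ ≈ 1.068.
p = a·p₁ + b·p₂ ≈ (0.842, -0.537, -0.045); φ = arcsin(p_z) ≈ -2.59°, λ = atan2(p_y, p_x) ≈ -32.53°.

≈ 3°S, 33°W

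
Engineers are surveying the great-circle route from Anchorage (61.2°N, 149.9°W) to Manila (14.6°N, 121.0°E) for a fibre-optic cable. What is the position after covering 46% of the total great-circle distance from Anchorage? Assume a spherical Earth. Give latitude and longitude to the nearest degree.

≈ 48°N, 150°E

Write both endpoints as unit vectors p₁, p₂ with components (cos φ cos λ, cos φ sin λ, sin φ).
The central angle between the endpoints is δ = arccos(p₁·p₂) ≈ 1.341 rad (76.8°).
Interpolate at f = 0.46 with slerp weights a = sin((1−f)δ)/sin δ ≈ 0.680, b = sin(fδ)/sin δ ≈ 0.594.
p = a·p₁ + b·p₂ ≈ (-0.580, 0.328, 0.746); φ = arcsin(p_z) ≈ 48.23°, λ = atan2(p_y, p_x) ≈ 150.47°.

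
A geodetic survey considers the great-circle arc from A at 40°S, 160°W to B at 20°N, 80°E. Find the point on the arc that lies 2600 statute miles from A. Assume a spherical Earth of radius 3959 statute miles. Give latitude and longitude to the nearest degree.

From cos δ = sin φ₁ sin φ₂ + cos φ₁ cos φ₂ cos Δλ, the central angle is δ ≈ 2.189 rad (125.4°). The total great-circle distance is δ·R ≈ 2.189 × 3959 ≈ 8667 mi, so the target fraction is f = 2600/8667 ≈ 0.300.
Interpolate at f ≈ 0.300 with slerp weights a = sin((1−f)δ)/sin δ ≈ 1.226, b = sin(fδ)/sin δ ≈ 0.749.
p = a·p₁ + b·p₂ ≈ (-0.761, 0.372, -0.532); φ = arcsin(p_z) ≈ -32.14°, λ = atan2(p_y, p_x) ≈ 153.93°.

≈ 32°S, 154°E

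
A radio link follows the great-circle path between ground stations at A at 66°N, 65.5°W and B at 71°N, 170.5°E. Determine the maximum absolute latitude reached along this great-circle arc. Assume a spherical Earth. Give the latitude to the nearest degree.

The great circle lies in the plane with unit normal n̂ = (p₁ × p₂)/|p₁ × p₂|.
Here n̂_z ≈ -0.179; the vertex latitude is φ_max = arccos|n̂_z| ≈ 79.7°.
Check via Clairaut: cos φ_max = |cos φ₁| · sin C = cos(66.0°)·sin(26.1°) ≈ 0.179, again giving ≈ 79.7°.

≈ 80°N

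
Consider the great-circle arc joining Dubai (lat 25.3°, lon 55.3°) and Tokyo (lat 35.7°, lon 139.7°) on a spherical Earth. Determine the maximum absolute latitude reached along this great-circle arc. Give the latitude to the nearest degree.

The great circle lies in the plane with unit normal n̂ = (p₁ × p₂)/|p₁ × p₂|.
Here n̂_z ≈ +0.772; the vertex latitude is φ_max = arccos|n̂_z| ≈ 39.5°.

≈ 40°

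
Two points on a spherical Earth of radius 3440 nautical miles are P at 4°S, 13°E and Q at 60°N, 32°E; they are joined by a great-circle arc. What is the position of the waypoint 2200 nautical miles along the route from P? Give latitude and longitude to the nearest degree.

≈ 32°N, 20°E

Convert each endpoint to a unit vector on the sphere (x = cos φ cos λ, y = cos φ sin λ, z = sin φ).
The central angle between the endpoints is δ = arccos(p₁·p₂) ≈ 1.147 rad (65.7°). The total great-circle distance is δ·R ≈ 1.147 × 3440 ≈ 3946 nmi, so the target fraction is f = 2200/3946 ≈ 0.558.
Interpolate at f ≈ 0.558 with slerp weights a = sin((1−f)δ)/sin δ ≈ 0.533, b = sin(fδ)/sin δ ≈ 0.655.
p = a·p₁ + b·p₂ ≈ (0.796, 0.293, 0.530); φ = arcsin(p_z) ≈ 31.99°, λ = atan2(p_y, p_x) ≈ 20.22°.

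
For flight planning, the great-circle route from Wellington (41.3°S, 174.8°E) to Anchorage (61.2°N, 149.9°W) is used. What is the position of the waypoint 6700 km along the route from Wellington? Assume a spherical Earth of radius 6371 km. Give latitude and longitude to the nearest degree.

≈ (17°N, 170°W)

From cos δ = sin φ₁ sin φ₂ + cos φ₁ cos φ₂ cos Δλ, the central angle is δ ≈ 1.858 rad (106.4°). The total great-circle distance is δ·R ≈ 1.858 × 6371 ≈ 11835 km, so the target fraction is f = 6700/11835 ≈ 0.566.
Interpolate at f ≈ 0.566 with slerp weights a = sin((1−f)δ)/sin δ ≈ 0.752, b = sin(fδ)/sin δ ≈ 0.905.
p = a·p₁ + b·p₂ ≈ (-0.940, -0.167, 0.297); φ = arcsin(p_z) ≈ 17.26°, λ = atan2(p_y, p_x) ≈ -169.90°.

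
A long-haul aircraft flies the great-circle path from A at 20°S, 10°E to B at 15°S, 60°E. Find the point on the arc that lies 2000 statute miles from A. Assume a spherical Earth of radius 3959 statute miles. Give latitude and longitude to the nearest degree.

Write both endpoints as unit vectors p₁, p₂ with components (cos φ cos λ, cos φ sin λ, sin φ).
The central angle between the endpoints is δ = arccos(p₁·p₂) ≈ 0.834 rad (47.8°). The total great-circle distance is δ·R ≈ 0.834 × 3959 ≈ 3302 mi, so the target fraction is f = 2000/3302 ≈ 0.606.
Interpolate at f ≈ 0.606 with slerp weights a = sin((1−f)δ)/sin δ ≈ 0.436, b = sin(fδ)/sin δ ≈ 0.653.
p = a·p₁ + b·p₂ ≈ (0.719, 0.618, -0.318); φ = arcsin(p_z) ≈ -18.56°, λ = atan2(p_y, p_x) ≈ 40.67°.

≈ 19°S, 41°E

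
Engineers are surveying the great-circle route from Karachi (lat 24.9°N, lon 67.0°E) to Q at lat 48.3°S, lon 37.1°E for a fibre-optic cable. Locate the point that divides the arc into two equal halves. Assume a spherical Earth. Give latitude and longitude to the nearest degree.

≈ lat 12°S, lon 54°E

Write both endpoints as unit vectors p₁, p₂ with components (cos φ cos λ, cos φ sin λ, sin φ).
The central angle between the endpoints is δ = arccos(p₁·p₂) ≈ 1.361 rad (78.0°).
Interpolate at f = 1/2 with slerp weights a = sin((1−f)δ)/sin δ ≈ 0.643, b = sin(fδ)/sin δ ≈ 0.643.
p = a·p₁ + b·p₂ ≈ (0.569, 0.795, -0.209); φ = arcsin(p_z) ≈ -12.09°, λ = atan2(p_y, p_x) ≈ 54.40°.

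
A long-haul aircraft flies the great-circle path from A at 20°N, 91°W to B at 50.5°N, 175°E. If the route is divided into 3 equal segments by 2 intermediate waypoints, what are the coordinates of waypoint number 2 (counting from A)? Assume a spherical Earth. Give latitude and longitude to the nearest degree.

Convert each endpoint to a unit vector on the sphere (x = cos φ cos λ, y = cos φ sin λ, z = sin φ).
The central angle between the endpoints is δ = arccos(p₁·p₂) ≈ 1.347 rad (77.2°).
Interpolate at f = 2/3 with slerp weights a = sin((1−f)δ)/sin δ ≈ 0.445, b = sin(fδ)/sin δ ≈ 0.802.
p = a·p₁ + b·p₂ ≈ (-0.516, -0.374, 0.771); φ = arcsin(p_z) ≈ 50.45°, λ = atan2(p_y, p_x) ≈ -144.06°.

≈ 50°N, 144°W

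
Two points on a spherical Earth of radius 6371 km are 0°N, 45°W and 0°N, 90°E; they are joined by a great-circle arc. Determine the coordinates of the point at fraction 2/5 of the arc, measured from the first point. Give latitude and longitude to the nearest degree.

≈ 0°N, 9°E

Write both endpoints as unit vectors p₁, p₂ with components (cos φ cos λ, cos φ sin λ, sin φ).
The central angle between the endpoints is δ = arccos(p₁·p₂) ≈ 2.356 rad (135.0°).
Interpolate at f = 2/5 with slerp weights a = sin((1−f)δ)/sin δ ≈ 1.397, b = sin(fδ)/sin δ ≈ 1.144.
p = a·p₁ + b·p₂ ≈ (0.988, 0.156, 0.000); φ = arcsin(p_z) ≈ 0.00°, λ = atan2(p_y, p_x) ≈ 9.00°.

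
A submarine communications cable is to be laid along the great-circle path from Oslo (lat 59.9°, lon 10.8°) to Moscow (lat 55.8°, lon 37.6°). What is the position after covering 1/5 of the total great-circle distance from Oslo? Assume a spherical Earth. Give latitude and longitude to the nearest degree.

Convert each endpoint to a unit vector on the sphere (x = cos φ cos λ, y = cos φ sin λ, z = sin φ).
The central angle between the endpoints is δ = arccos(p₁·p₂) ≈ 0.257 rad (14.7°).
Interpolate at f = 1/5 with slerp weights a = sin((1−f)δ)/sin δ ≈ 0.803, b = sin(fδ)/sin δ ≈ 0.202.
p = a·p₁ + b·p₂ ≈ (0.486, 0.145, 0.862); φ = arcsin(p_z) ≈ 59.55°, λ = atan2(p_y, p_x) ≈ 16.60°.

≈ lat 60°, lon 17°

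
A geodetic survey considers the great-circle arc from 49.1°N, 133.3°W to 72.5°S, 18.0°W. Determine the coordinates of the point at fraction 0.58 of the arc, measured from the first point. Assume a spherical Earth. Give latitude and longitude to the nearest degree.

The haversine formula gives a central angle δ ≈ 2.506 rad (143.6°) between the endpoints.
Interpolate at f = 0.58 with slerp weights a = sin((1−f)δ)/sin δ ≈ 1.464, b = sin(fδ)/sin δ ≈ 1.674.
p = a·p₁ + b·p₂ ≈ (-0.179, -0.853, -0.490); φ = arcsin(p_z) ≈ -29.32°, λ = atan2(p_y, p_x) ≈ -101.83°.

≈ 29°S, 102°W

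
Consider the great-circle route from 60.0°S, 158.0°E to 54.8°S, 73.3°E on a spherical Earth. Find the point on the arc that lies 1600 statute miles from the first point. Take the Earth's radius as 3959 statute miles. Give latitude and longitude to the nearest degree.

Write both endpoints as unit vectors p₁, p₂ with components (cos φ cos λ, cos φ sin λ, sin φ).
The central angle between the endpoints is δ = arccos(p₁·p₂) ≈ 0.746 rad (42.8°). The total great-circle distance is δ·R ≈ 0.746 × 3959 ≈ 2954 mi, so the target fraction is f = 1600/2954 ≈ 0.542.
Interpolate at f ≈ 0.542 with slerp weights a = sin((1−f)δ)/sin δ ≈ 0.494, b = sin(fδ)/sin δ ≈ 0.579.
p = a·p₁ + b·p₂ ≈ (-0.133, 0.412, -0.901); φ = arcsin(p_z) ≈ -64.32°, λ = atan2(p_y, p_x) ≈ 107.89°.

≈ 64°S, 108°E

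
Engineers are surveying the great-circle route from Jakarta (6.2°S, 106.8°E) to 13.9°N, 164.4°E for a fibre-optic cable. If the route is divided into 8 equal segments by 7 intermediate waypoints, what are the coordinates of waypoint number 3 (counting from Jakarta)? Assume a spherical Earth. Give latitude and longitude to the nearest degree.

The haversine formula gives a central angle δ ≈ 1.057 rad (60.6°) between the endpoints.
Interpolate at f = 3/8 with slerp weights a = sin((1−f)δ)/sin δ ≈ 0.705, b = sin(fδ)/sin δ ≈ 0.443.
p = a·p₁ + b·p₂ ≈ (-0.617, 0.786, 0.030); φ = arcsin(p_z) ≈ 1.74°, λ = atan2(p_y, p_x) ≈ 128.12°.

≈ 2°N, 128°E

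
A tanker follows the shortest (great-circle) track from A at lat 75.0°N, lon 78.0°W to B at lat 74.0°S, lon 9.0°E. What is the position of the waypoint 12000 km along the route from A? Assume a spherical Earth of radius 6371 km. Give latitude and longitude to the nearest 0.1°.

≈ lat 27.9°S, lon 26.9°W

Convert each endpoint to a unit vector on the sphere (x = cos φ cos λ, y = cos φ sin λ, z = sin φ).
The central angle between the endpoints is δ = arccos(p₁·p₂) ≈ 2.751 rad (157.6°). The total great-circle distance is δ·R ≈ 2.751 × 6371 ≈ 17528 km, so the target fraction is f = 12000/17528 ≈ 0.685.
Interpolate at f ≈ 0.685 with slerp weights a = sin((1−f)δ)/sin δ ≈ 2.005, b = sin(fδ)/sin δ ≈ 2.501.
p = a·p₁ + b·p₂ ≈ (0.789, -0.400, -0.467); φ = arcsin(p_z) ≈ -27.85°, λ = atan2(p_y, p_x) ≈ -26.88°.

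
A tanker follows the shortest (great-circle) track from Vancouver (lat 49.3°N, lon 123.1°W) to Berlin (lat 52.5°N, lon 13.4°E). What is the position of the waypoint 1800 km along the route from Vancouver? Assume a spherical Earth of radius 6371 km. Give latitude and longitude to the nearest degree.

Convert each endpoint to a unit vector on the sphere (x = cos φ cos λ, y = cos φ sin λ, z = sin φ).
The central angle between the endpoints is δ = arccos(p₁·p₂) ≈ 1.252 rad (71.7°). The total great-circle distance is δ·R ≈ 1.252 × 6371 ≈ 7976 km, so the target fraction is f = 1800/7976 ≈ 0.226.
Interpolate at f ≈ 0.226 with slerp weights a = sin((1−f)δ)/sin δ ≈ 0.868, b = sin(fδ)/sin δ ≈ 0.294.
p = a·p₁ + b·p₂ ≈ (-0.135, -0.433, 0.891); φ = arcsin(p_z) ≈ 63.03°, λ = atan2(p_y, p_x) ≈ -107.36°.

≈ lat 63°N, lon 107°W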